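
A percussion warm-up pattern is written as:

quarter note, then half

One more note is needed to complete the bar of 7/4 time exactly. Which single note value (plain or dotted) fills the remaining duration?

The bar of 7/4 = 7 quarter notes.
Each duration in quarter notes: quarter note = 1; half = 2.
Sum: 1 + 2 = 3.
Remaining: 7 − 3 = 4 quarter notes, which is a whole note.

whole note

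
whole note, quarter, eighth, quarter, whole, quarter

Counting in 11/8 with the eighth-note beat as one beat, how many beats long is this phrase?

One eighth-note beat = 2 sixteenth notes.
Each duration in sixteenth notes: whole note = 16; quarter = 4; eighth = 2; quarter = 4; whole = 16; quarter = 4.
Sum: 16 + 4 + 2 + 4 + 16 + 4 = 46.
46 ÷ 2 = 23 beats.

23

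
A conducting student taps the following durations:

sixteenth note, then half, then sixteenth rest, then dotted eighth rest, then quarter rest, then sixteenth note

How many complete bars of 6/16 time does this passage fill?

3

One bar of 6/16 = 6 sixteenth notes.
Working in sixteenth notes: sixteenth note = 1; half = 8; sixteenth rest = 1; dotted eighth rest = 3; quarter rest = 4; sixteenth note = 1.
Adding: 1 + 8 + 1 + 3 + 4 + 1 = 18.
18 ÷ 6 = 3 complete bars with 0 left over.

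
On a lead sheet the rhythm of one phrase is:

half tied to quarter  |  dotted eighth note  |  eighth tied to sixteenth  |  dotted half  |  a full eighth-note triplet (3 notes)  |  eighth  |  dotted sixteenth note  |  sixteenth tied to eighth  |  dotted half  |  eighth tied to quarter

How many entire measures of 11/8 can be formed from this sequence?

One bar of 11/8 = 44 thirty-second notes.
Convert each value to thirty-second notes: half tied to quarter (half + quarter) = 24; dotted eighth note = 6; eighth tied to sixteenth (eighth + sixteenth) = 6; dotted half = 24; a full eighth-note triplet (3 notes) (three triplet eighths span one quarter) = 8; eighth = 4; dotted sixteenth note = 3; sixteenth tied to eighth (sixteenth + eighth) = 6; dotted half = 24; eighth tied to quarter (eighth + quarter) = 12.
Adding: 24 + 6 + 6 + 24 + 8 + 4 + 3 + 6 + 24 + 12 = 117.
117 ÷ 44 = 2 complete bars with 29 left over.

2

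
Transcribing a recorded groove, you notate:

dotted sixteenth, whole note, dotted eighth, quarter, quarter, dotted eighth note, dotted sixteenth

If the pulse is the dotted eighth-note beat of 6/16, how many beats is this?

One dotted eighth-note beat = 6 thirty-second notes.
Convert each value to thirty-second notes: dotted sixteenth = 3; whole note = 32; dotted eighth = 6; quarter = 8; quarter = 8; dotted eighth note = 6; dotted sixteenth = 3.
Sum: 3 + 32 + 6 + 8 + 8 + 6 + 3 = 66.
66 ÷ 6 = 11 beats.

11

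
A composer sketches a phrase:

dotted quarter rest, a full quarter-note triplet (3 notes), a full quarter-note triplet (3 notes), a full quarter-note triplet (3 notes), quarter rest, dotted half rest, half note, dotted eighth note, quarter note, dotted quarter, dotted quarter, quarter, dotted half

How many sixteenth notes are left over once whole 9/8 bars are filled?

17

One bar of 9/8 = 18 sixteenth notes.
Express everything in sixteenth notes: dotted quarter rest = 6; a full quarter-note triplet (3 notes) (three triplet quarters span one half) = 8; a full quarter-note triplet (3 notes) (three triplet quarters span one half) = 8; a full quarter-note triplet (3 notes) (three triplet quarters span one half) = 8; quarter rest = 4; dotted half rest = 12; half note = 8; dotted eighth note = 3; quarter note = 4; dotted quarter = 6; dotted quarter = 6; quarter = 4; dotted half = 12.
Adding: 6 + 8 + 8 + 8 + 4 + 12 + 8 + 3 + 4 + 6 + 6 + 4 + 12 = 89.
89 ÷ 18 = 4 complete bars with 17 sixteenth notes remaining.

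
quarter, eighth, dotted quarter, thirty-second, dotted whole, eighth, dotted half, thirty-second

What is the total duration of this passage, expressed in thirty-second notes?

102

Each duration in thirty-second notes: quarter = 8; eighth = 4; dotted quarter = 12; thirty-second = 1; dotted whole = 48; eighth = 4; dotted half = 24; thirty-second = 1.
Adding: 8 + 4 + 12 + 1 + 48 + 4 + 24 + 1 = 102 thirty-second notes.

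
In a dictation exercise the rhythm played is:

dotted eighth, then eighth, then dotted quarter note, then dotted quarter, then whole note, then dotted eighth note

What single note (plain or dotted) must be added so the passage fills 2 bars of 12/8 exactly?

2 bars of 12/8 = 48 sixteenth notes.
Express everything in sixteenth notes: dotted eighth = 3; eighth = 2; dotted quarter note = 6; dotted quarter = 6; whole note = 16; dotted eighth note = 3.
Sum: 3 + 2 + 6 + 6 + 16 + 3 = 36.
Remaining: 48 − 36 = 12 sixteenth notes, which is a dotted half note.

dotted half note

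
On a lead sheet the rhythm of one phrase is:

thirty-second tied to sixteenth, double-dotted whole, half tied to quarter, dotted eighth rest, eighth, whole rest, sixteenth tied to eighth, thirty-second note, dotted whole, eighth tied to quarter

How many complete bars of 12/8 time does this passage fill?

One bar of 12/8 = 48 thirty-second notes.
In thirty-second notes: thirty-second tied to sixteenth (thirty-second + sixteenth) = 3; double-dotted whole = 56; half tied to quarter (half + quarter) = 24; dotted eighth rest = 6; eighth = 4; whole rest = 32; sixteenth tied to eighth (sixteenth + eighth) = 6; thirty-second note = 1; dotted whole = 48; eighth tied to quarter (eighth + quarter) = 12.
Total: 3 + 56 + 24 + 6 + 4 + 32 + 6 + 1 + 48 + 12 = 192.
192 ÷ 48 = 4 complete bars with 0 left over.

4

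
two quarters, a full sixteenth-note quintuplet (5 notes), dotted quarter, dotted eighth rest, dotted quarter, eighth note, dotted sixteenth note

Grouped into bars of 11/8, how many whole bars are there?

One bar of 11/8 = 44 thirty-second notes.
Convert each value to thirty-second notes: quarter = 8; quarter = 8; a full sixteenth-note quintuplet (5 notes) (five quintuplet sixteenths span one quarter) = 8; dotted quarter = 12; dotted eighth rest = 6; dotted quarter = 12; eighth note = 4; dotted sixteenth note = 3.
Adding: 8 + 8 + 8 + 12 + 6 + 12 + 4 + 3 = 61.
61 ÷ 44 = 1 complete bar with 17 left over.

1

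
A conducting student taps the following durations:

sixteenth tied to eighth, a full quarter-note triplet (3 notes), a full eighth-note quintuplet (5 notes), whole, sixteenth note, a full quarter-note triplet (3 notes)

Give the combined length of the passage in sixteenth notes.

Express everything in sixteenth notes: sixteenth tied to eighth (sixteenth + eighth) = 3; a full quarter-note triplet (3 notes) (three triplet quarters span one half) = 8; a full eighth-note quintuplet (5 notes) (five quintuplet eighths span one half) = 8; whole = 16; sixteenth note = 1; a full quarter-note triplet (3 notes) (three triplet quarters span one half) = 8.
Sum: 3 + 8 + 8 + 16 + 1 + 8 = 44 sixteenth notes.

44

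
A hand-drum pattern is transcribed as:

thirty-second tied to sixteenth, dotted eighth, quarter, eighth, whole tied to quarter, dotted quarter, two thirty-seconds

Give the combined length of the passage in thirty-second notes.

75

Express everything in thirty-second notes: thirty-second tied to sixteenth (thirty-second + sixteenth) = 3; dotted eighth = 6; quarter = 8; eighth = 4; whole tied to quarter (whole + quarter) = 40; dotted quarter = 12; thirty-second = 1; thirty-second = 1.
Total: 3 + 6 + 8 + 4 + 40 + 12 + 1 + 1 = 75 thirty-second notes.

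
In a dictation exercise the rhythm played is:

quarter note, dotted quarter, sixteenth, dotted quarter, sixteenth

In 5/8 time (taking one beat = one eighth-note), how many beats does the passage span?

9

One eighth-note beat = 2 sixteenth notes.
Convert each value to sixteenth notes: quarter note = 4; dotted quarter = 6; sixteenth = 1; dotted quarter = 6; sixteenth = 1.
Total: 4 + 6 + 1 + 6 + 1 = 18.
18 ÷ 2 = 9 beats.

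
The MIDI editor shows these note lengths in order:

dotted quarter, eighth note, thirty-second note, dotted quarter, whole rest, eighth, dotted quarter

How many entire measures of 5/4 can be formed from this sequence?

One bar of 5/4 = 40 thirty-second notes.
In thirty-second notes: dotted quarter = 12; eighth note = 4; thirty-second note = 1; dotted quarter = 12; whole rest = 32; eighth = 4; dotted quarter = 12.
Sum: 12 + 4 + 1 + 12 + 32 + 4 + 12 = 77.
77 ÷ 40 = 1 complete bar with 37 left over.

1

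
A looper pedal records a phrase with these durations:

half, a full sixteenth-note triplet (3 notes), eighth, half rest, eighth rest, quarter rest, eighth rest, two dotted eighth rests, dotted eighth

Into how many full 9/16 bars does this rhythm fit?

4

One bar of 9/16 = 9 sixteenth notes.
Working in sixteenth notes: half = 8; a full sixteenth-note triplet (3 notes) (three triplet sixteenths span one eighth) = 2; eighth = 2; half rest = 8; eighth rest = 2; quarter rest = 4; eighth rest = 2; dotted eighth rest = 3; dotted eighth rest = 3; dotted eighth = 3.
Altogether 8 + 2 + 2 + 8 + 2 + 4 + 2 + 3 + 3 + 3 = 37.
37 ÷ 9 = 4 complete bars with 1 left over.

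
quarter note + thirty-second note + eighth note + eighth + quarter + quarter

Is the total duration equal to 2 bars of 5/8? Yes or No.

No

One bar of 5/8 = 20 thirty-second notes, so 2 bars = 40.
Convert each value to thirty-second notes: quarter note = 8; thirty-second note = 1; eighth note = 4; eighth = 4; quarter = 8; quarter = 8.
Sum: 8 + 1 + 4 + 4 + 8 + 8 = 33.
33 falls short of 40, so the answer is No.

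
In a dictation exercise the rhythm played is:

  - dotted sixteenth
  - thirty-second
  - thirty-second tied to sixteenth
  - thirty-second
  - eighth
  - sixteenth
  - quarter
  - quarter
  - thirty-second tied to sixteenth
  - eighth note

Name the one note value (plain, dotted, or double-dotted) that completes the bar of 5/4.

The bar of 5/4 = 40 thirty-second notes.
In thirty-second notes: dotted sixteenth = 3; thirty-second = 1; thirty-second tied to sixteenth (thirty-second + sixteenth) = 3; thirty-second = 1; eighth = 4; sixteenth = 2; quarter = 8; quarter = 8; thirty-second tied to sixteenth (thirty-second + sixteenth) = 3; eighth note = 4.
Total: 3 + 1 + 3 + 1 + 4 + 2 + 8 + 8 + 3 + 4 = 37.
Remaining: 40 − 37 = 3 thirty-second notes, which is a dotted sixteenth note.

dotted sixteenth note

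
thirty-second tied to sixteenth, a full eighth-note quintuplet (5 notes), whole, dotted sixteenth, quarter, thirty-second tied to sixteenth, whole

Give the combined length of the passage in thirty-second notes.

Each duration in thirty-second notes: thirty-second tied to sixteenth (thirty-second + sixteenth) = 3; a full eighth-note quintuplet (5 notes) (five quintuplet eighths span one half) = 16; whole = 32; dotted sixteenth = 3; quarter = 8; thirty-second tied to sixteenth (thirty-second + sixteenth) = 3; whole = 32.
Sum: 3 + 16 + 32 + 3 + 8 + 3 + 32 = 97 thirty-second notes.

97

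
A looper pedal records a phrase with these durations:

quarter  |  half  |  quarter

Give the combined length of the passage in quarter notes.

Working in quarter notes: quarter = 1; half = 2; quarter = 1.
Sum: 1 + 2 + 1 = 4 quarter notes.

4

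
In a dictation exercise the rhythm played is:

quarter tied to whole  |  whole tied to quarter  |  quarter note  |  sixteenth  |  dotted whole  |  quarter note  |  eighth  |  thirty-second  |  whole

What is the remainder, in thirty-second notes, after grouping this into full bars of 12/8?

One bar of 12/8 = 48 thirty-second notes.
Working in thirty-second notes: quarter tied to whole (quarter + whole) = 40; whole tied to quarter (whole + quarter) = 40; quarter note = 8; sixteenth = 2; dotted whole = 48; quarter note = 8; eighth = 4; thirty-second = 1; whole = 32.
Sum: 40 + 40 + 8 + 2 + 48 + 8 + 4 + 1 + 32 = 183.
183 ÷ 48 = 3 complete bars with 39 thirty-second notes remaining.

39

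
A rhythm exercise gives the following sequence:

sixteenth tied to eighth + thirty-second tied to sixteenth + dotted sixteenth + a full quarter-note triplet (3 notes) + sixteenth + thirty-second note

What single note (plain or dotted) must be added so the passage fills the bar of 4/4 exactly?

The bar of 4/4 = 32 thirty-second notes.
Express everything in thirty-second notes: sixteenth tied to eighth (sixteenth + eighth) = 6; thirty-second tied to sixteenth (thirty-second + sixteenth) = 3; dotted sixteenth = 3; a full quarter-note triplet (3 notes) (three triplet quarters span one half) = 16; sixteenth = 2; thirty-second note = 1.
Altogether 6 + 3 + 3 + 16 + 2 + 1 = 31.
Remaining: 32 − 31 = 1 thirty-second note, which is a thirty-second note.

thirty-second note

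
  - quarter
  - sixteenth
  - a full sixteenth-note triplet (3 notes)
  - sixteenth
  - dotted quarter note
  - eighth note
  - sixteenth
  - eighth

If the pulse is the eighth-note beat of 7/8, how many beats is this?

9.5

One eighth-note beat = 2 sixteenth notes.
Convert each value to sixteenth notes: quarter = 4; sixteenth = 1; a full sixteenth-note triplet (3 notes) (three triplet sixteenths span one eighth) = 2; sixteenth = 1; dotted quarter note = 6; eighth note = 2; sixteenth = 1; eighth = 2.
Adding: 4 + 1 + 2 + 1 + 6 + 2 + 1 + 2 = 19.
19 ÷ 2 = 9.5 beats.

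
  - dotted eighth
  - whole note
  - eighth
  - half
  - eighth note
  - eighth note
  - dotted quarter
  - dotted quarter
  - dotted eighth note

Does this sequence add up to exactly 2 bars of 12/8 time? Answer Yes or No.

Yes

One bar of 12/8 = 24 sixteenth notes, so 2 bars = 48.
Convert each value to sixteenth notes: dotted eighth = 3; whole note = 16; eighth = 2; half = 8; eighth note = 2; eighth note = 2; dotted quarter = 6; dotted quarter = 6; dotted eighth note = 3.
Adding: 3 + 16 + 2 + 8 + 2 + 2 + 6 + 6 + 3 = 48.
48 equals 48, so the answer is Yes.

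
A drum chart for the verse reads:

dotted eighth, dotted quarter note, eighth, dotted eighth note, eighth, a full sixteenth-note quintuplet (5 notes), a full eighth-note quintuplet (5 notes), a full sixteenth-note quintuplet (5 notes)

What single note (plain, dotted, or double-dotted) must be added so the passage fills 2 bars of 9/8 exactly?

quarter note

2 bars of 9/8 = 36 sixteenth notes.
Working in sixteenth notes: dotted eighth = 3; dotted quarter note = 6; eighth = 2; dotted eighth note = 3; eighth = 2; a full sixteenth-note quintuplet (5 notes) (five quintuplet sixteenths span one quarter) = 4; a full eighth-note quintuplet (5 notes) (five quintuplet eighths span one half) = 8; a full sixteenth-note quintuplet (5 notes) (five quintuplet sixteenths span one quarter) = 4.
Sum: 3 + 6 + 2 + 3 + 2 + 4 + 8 + 4 = 32.
Remaining: 36 − 32 = 4 sixteenth notes, which is a quarter note.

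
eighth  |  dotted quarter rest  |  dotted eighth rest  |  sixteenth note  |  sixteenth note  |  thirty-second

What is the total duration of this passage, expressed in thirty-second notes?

27

In thirty-second notes: eighth = 4; dotted quarter rest = 12; dotted eighth rest = 6; sixteenth note = 2; sixteenth note = 2; thirty-second = 1.
Altogether 4 + 12 + 6 + 2 + 2 + 1 = 27 thirty-second notes.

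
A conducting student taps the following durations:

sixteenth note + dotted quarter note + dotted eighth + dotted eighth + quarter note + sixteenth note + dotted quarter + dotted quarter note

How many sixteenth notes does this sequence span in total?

30

Working in sixteenth notes: sixteenth note = 1; dotted quarter note = 6; dotted eighth = 3; dotted eighth = 3; quarter note = 4; sixteenth note = 1; dotted quarter = 6; dotted quarter note = 6.
Altogether 1 + 6 + 3 + 3 + 4 + 1 + 6 + 6 = 30 sixteenth notes.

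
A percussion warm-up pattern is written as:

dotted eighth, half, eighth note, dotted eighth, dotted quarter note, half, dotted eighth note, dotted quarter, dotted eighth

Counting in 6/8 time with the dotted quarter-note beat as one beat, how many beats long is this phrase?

7

One dotted quarter-note beat = 6 sixteenth notes.
Each duration in sixteenth notes: dotted eighth = 3; half = 8; eighth note = 2; dotted eighth = 3; dotted quarter note = 6; half = 8; dotted eighth note = 3; dotted quarter = 6; dotted eighth = 3.
Total: 3 + 8 + 2 + 3 + 6 + 8 + 3 + 6 + 3 = 42.
42 ÷ 6 = 7 beats.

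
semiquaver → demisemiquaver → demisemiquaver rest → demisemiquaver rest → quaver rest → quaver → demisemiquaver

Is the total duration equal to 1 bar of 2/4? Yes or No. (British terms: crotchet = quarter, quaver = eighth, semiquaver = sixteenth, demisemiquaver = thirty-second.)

No

One bar of 2/4 = 16 thirty-second notes.
In thirty-second notes: semiquaver = 2; demisemiquaver = 1; demisemiquaver rest = 1; demisemiquaver rest = 1; quaver rest = 4; quaver = 4; demisemiquaver = 1.
Sum: 2 + 1 + 1 + 1 + 4 + 4 + 1 = 14.
14 falls short of 16, so the answer is No.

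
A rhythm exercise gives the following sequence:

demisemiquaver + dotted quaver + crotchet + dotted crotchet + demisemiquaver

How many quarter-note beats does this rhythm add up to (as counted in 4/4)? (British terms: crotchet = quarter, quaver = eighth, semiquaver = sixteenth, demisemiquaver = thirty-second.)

One quarter-note beat = 8 thirty-second notes.
In thirty-second notes: demisemiquaver = 1; dotted quaver = 6; crotchet = 8; dotted crotchet = 12; demisemiquaver = 1.
Altogether 1 + 6 + 8 + 12 + 1 = 28.
28 ÷ 8 = 3.5 beats.

3.5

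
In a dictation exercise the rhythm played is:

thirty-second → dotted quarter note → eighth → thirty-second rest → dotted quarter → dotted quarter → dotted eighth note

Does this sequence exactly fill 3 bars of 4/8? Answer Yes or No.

One bar of 4/8 = 16 thirty-second notes, so 3 bars = 48.
Express everything in thirty-second notes: thirty-second = 1; dotted quarter note = 12; eighth = 4; thirty-second rest = 1; dotted quarter = 12; dotted quarter = 12; dotted eighth note = 6.
Altogether 1 + 12 + 4 + 1 + 12 + 12 + 6 = 48.
48 equals 48, so the answer is Yes.

Yes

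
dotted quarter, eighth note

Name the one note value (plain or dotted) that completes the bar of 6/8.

quarter note

The bar of 6/8 = 6 eighth notes.
Each duration in eighth notes: dotted quarter = 3; eighth note = 1.
Altogether 3 + 1 = 4.
Remaining: 6 − 4 = 2 eighth notes, which is a quarter note.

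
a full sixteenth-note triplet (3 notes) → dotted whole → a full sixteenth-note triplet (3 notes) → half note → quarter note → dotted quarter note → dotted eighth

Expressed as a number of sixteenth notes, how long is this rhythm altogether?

In sixteenth notes: a full sixteenth-note triplet (3 notes) (three triplet sixteenths span one eighth) = 2; dotted whole = 24; a full sixteenth-note triplet (3 notes) (three triplet sixteenths span one eighth) = 2; half note = 8; quarter note = 4; dotted quarter note = 6; dotted eighth = 3.
Total: 2 + 24 + 2 + 8 + 4 + 6 + 3 = 49 sixteenth notes.

49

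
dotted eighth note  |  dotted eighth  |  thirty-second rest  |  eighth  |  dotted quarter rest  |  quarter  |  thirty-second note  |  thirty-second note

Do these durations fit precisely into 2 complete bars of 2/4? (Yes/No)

No

One bar of 2/4 = 16 thirty-second notes, so 2 bars = 32.
Convert each value to thirty-second notes: dotted eighth note = 6; dotted eighth = 6; thirty-second rest = 1; eighth = 4; dotted quarter rest = 12; quarter = 8; thirty-second note = 1; thirty-second note = 1.
Total: 6 + 6 + 1 + 4 + 12 + 8 + 1 + 1 = 39.
39 exceeds 32, so the answer is No.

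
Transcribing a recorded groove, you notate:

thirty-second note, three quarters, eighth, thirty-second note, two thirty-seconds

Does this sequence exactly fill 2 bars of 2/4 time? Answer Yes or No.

Yes

One bar of 2/4 = 16 thirty-second notes, so 2 bars = 32.
Working in thirty-second notes: thirty-second note = 1; quarter = 8; quarter = 8; quarter = 8; eighth = 4; thirty-second note = 1; thirty-second = 1; thirty-second = 1.
Adding: 1 + 8 + 8 + 8 + 4 + 1 + 1 + 1 = 32.
32 equals 32, so the answer is Yes.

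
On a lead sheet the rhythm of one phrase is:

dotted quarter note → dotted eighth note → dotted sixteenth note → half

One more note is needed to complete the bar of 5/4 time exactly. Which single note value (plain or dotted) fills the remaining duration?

The bar of 5/4 = 40 thirty-second notes.
Working in thirty-second notes: dotted quarter note = 12; dotted eighth note = 6; dotted sixteenth note = 3; half = 16.
Altogether 12 + 6 + 3 + 16 = 37.
Remaining: 40 − 37 = 3 thirty-second notes, which is a dotted sixteenth note.

dotted sixteenth note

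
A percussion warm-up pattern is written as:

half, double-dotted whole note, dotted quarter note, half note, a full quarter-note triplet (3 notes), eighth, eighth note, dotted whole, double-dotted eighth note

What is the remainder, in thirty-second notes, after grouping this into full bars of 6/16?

11

One bar of 6/16 = 12 thirty-second notes.
Working in thirty-second notes: half = 16; double-dotted whole note = 56; dotted quarter note = 12; half note = 16; a full quarter-note triplet (3 notes) (three triplet quarters span one half) = 16; eighth = 4; eighth note = 4; dotted whole = 48; double-dotted eighth note = 7.
Altogether 16 + 56 + 12 + 16 + 16 + 4 + 4 + 48 + 7 = 179.
179 ÷ 12 = 14 complete bars with 11 thirty-second notes remaining.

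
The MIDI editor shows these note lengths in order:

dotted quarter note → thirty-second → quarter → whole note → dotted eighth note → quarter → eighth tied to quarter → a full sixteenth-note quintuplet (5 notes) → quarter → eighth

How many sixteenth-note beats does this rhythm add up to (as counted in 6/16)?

One sixteenth-note beat = 2 thirty-second notes.
In thirty-second notes: dotted quarter note = 12; thirty-second = 1; quarter = 8; whole note = 32; dotted eighth note = 6; quarter = 8; eighth tied to quarter (eighth + quarter) = 12; a full sixteenth-note quintuplet (5 notes) (five quintuplet sixteenths span one quarter) = 8; quarter = 8; eighth = 4.
Adding: 12 + 1 + 8 + 32 + 6 + 8 + 12 + 8 + 8 + 4 = 99.
99 ÷ 2 = 49.5 beats.

49.5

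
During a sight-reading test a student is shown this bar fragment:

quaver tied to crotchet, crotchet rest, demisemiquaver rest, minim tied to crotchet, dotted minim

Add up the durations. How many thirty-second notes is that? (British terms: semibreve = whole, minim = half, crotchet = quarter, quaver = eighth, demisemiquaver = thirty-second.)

69

In thirty-second notes: quaver tied to crotchet (quaver + crotchet) = 12; crotchet rest = 8; demisemiquaver rest = 1; minim tied to crotchet (minim + crotchet) = 24; dotted minim = 24.
Sum: 12 + 8 + 1 + 24 + 24 = 69 thirty-second notes.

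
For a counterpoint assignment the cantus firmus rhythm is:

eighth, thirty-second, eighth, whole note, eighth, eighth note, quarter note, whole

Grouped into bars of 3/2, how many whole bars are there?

One bar of 3/2 = 48 thirty-second notes.
Convert each value to thirty-second notes: eighth = 4; thirty-second = 1; eighth = 4; whole note = 32; eighth = 4; eighth note = 4; quarter note = 8; whole = 32.
Altogether 4 + 1 + 4 + 32 + 4 + 4 + 8 + 32 = 89.
89 ÷ 48 = 1 complete bar with 41 left over.

1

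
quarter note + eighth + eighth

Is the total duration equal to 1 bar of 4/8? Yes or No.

One bar of 4/8 = 4 eighth notes.
Working in eighth notes: quarter note = 2; eighth = 1; eighth = 1.
Adding: 2 + 1 + 1 = 4.
4 equals 4, so the answer is Yes.

Yes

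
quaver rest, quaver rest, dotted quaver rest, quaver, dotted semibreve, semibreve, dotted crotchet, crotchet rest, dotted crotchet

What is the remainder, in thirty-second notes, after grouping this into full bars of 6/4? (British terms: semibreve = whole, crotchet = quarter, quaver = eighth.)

34

One bar of 6/4 = 24 sixteenth notes.
Working in sixteenth notes: quaver rest = 2; quaver rest = 2; dotted quaver rest = 3; quaver = 2; dotted semibreve = 24; semibreve = 16; dotted crotchet = 6; crotchet rest = 4; dotted crotchet = 6.
Altogether 2 + 2 + 3 + 2 + 24 + 16 + 6 + 4 + 6 = 65.
65 ÷ 24 = 2 complete bars with 17 sixteenth notes remaining = 34 thirty-second notes.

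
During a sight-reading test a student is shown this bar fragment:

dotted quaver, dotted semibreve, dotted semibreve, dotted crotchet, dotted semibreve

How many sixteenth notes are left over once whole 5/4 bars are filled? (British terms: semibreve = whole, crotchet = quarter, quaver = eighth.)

1

One bar of 5/4 = 20 sixteenth notes.
Working in sixteenth notes: dotted quaver = 3; dotted semibreve = 24; dotted semibreve = 24; dotted crotchet = 6; dotted semibreve = 24.
Adding: 3 + 24 + 24 + 6 + 24 = 81.
81 ÷ 20 = 4 complete bars with 1 sixteenth note remaining.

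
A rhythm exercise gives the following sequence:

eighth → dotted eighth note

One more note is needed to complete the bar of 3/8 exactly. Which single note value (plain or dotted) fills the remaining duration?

The bar of 3/8 = 6 sixteenth notes.
In sixteenth notes: eighth = 2; dotted eighth note = 3.
Altogether 2 + 3 = 5.
Remaining: 6 − 5 = 1 sixteenth note, which is a sixteenth note.

sixteenth note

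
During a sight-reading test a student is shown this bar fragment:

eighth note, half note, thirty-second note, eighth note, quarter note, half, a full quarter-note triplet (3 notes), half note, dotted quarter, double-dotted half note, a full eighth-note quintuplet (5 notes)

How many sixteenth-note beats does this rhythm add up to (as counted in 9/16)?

One sixteenth-note beat = 2 thirty-second notes.
Convert each value to thirty-second notes: eighth note = 4; half note = 16; thirty-second note = 1; eighth note = 4; quarter note = 8; half = 16; a full quarter-note triplet (3 notes) (three triplet quarters span one half) = 16; half note = 16; dotted quarter = 12; double-dotted half note = 28; a full eighth-note quintuplet (5 notes) (five quintuplet eighths span one half) = 16.
Altogether 4 + 16 + 1 + 4 + 8 + 16 + 16 + 16 + 12 + 28 + 16 = 137.
137 ÷ 2 = 68.5 beats.

68.5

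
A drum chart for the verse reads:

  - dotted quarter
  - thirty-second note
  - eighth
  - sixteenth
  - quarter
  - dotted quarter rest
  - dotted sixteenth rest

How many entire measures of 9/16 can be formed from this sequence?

2

One bar of 9/16 = 18 thirty-second notes.
In thirty-second notes: dotted quarter = 12; thirty-second note = 1; eighth = 4; sixteenth = 2; quarter = 8; dotted quarter rest = 12; dotted sixteenth rest = 3.
Altogether 12 + 1 + 4 + 2 + 8 + 12 + 3 = 42.
42 ÷ 18 = 2 complete bars with 6 left over.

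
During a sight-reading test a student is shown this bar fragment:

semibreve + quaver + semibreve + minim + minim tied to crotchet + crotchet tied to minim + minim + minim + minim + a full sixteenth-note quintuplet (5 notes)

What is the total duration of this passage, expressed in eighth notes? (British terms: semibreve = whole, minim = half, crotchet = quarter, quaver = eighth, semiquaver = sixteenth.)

47

Each duration in eighth notes: semibreve = 8; quaver = 1; semibreve = 8; minim = 4; minim tied to crotchet (minim + crotchet) = 6; crotchet tied to minim (crotchet + minim) = 6; minim = 4; minim = 4; minim = 4; a full sixteenth-note quintuplet (5 notes) (five quintuplet sixteenths span one quarter) = 2.
Total: 8 + 1 + 8 + 4 + 6 + 6 + 4 + 4 + 4 + 2 = 47 eighth notes.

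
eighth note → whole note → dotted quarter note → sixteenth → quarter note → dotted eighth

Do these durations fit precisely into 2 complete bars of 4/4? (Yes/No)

Yes

One bar of 4/4 = 16 sixteenth notes, so 2 bars = 32.
Convert each value to sixteenth notes: eighth note = 2; whole note = 16; dotted quarter note = 6; sixteenth = 1; quarter note = 4; dotted eighth = 3.
Total: 2 + 16 + 6 + 1 + 4 + 3 = 32.
32 equals 32, so the answer is Yes.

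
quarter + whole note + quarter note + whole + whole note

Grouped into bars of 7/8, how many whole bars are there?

4

One bar of 7/8 = 7 eighth notes.
Express everything in eighth notes: quarter = 2; whole note = 8; quarter note = 2; whole = 8; whole note = 8.
Sum: 2 + 8 + 2 + 8 + 8 = 28.
28 ÷ 7 = 4 complete bars with 0 left over.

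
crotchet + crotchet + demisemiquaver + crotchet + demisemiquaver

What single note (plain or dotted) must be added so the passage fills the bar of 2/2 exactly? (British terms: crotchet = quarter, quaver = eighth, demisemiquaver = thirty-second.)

dotted eighth note

The bar of 2/2 = 32 thirty-second notes.
Express everything in thirty-second notes: crotchet = 8; crotchet = 8; demisemiquaver = 1; crotchet = 8; demisemiquaver = 1.
Total: 8 + 8 + 1 + 8 + 1 = 26.
Remaining: 32 − 26 = 6 thirty-second notes, which is a dotted eighth note.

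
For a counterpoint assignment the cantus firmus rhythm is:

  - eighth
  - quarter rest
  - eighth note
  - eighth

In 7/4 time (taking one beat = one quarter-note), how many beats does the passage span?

2.5

One quarter-note beat = 2 eighth notes.
In eighth notes: eighth = 1; quarter rest = 2; eighth note = 1; eighth = 1.
Total: 1 + 2 + 1 + 1 = 5.
5 ÷ 2 = 2.5 beats.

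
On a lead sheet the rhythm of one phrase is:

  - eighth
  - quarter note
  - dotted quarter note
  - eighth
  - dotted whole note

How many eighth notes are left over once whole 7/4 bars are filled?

5

One bar of 7/4 = 14 eighth notes.
Express everything in eighth notes: eighth = 1; quarter note = 2; dotted quarter note = 3; eighth = 1; dotted whole note = 12.
Adding: 1 + 2 + 3 + 1 + 12 = 19.
19 ÷ 14 = 1 complete bar with 5 eighth notes remaining.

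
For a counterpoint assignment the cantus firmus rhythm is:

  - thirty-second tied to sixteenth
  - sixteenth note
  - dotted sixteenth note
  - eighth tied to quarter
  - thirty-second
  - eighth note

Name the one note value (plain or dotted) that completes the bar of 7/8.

The bar of 7/8 = 28 thirty-second notes.
Express everything in thirty-second notes: thirty-second tied to sixteenth (thirty-second + sixteenth) = 3; sixteenth note = 2; dotted sixteenth note = 3; eighth tied to quarter (eighth + quarter) = 12; thirty-second = 1; eighth note = 4.
Altogether 3 + 2 + 3 + 12 + 1 + 4 = 25.
Remaining: 28 − 25 = 3 thirty-second notes, which is a dotted sixteenth note.

dotted sixteenth note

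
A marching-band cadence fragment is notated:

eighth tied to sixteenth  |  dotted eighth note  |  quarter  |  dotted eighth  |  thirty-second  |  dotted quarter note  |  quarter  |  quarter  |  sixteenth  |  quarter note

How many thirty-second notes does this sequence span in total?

65

Working in thirty-second notes: eighth tied to sixteenth (eighth + sixteenth) = 6; dotted eighth note = 6; quarter = 8; dotted eighth = 6; thirty-second = 1; dotted quarter note = 12; quarter = 8; quarter = 8; sixteenth = 2; quarter note = 8.
Adding: 6 + 6 + 8 + 6 + 1 + 12 + 8 + 8 + 2 + 8 = 65 thirty-second notes.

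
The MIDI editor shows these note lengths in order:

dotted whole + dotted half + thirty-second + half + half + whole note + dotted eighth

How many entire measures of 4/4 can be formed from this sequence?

One bar of 4/4 = 32 thirty-second notes.
Each duration in thirty-second notes: dotted whole = 48; dotted half = 24; thirty-second = 1; half = 16; half = 16; whole note = 32; dotted eighth = 6.
Adding: 48 + 24 + 1 + 16 + 16 + 32 + 6 = 143.
143 ÷ 32 = 4 complete bars with 15 left over.

4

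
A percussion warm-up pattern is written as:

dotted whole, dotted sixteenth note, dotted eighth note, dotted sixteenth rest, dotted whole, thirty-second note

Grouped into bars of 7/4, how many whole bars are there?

1

One bar of 7/4 = 56 thirty-second notes.
In thirty-second notes: dotted whole = 48; dotted sixteenth note = 3; dotted eighth note = 6; dotted sixteenth rest = 3; dotted whole = 48; thirty-second note = 1.
Sum: 48 + 3 + 6 + 3 + 48 + 1 = 109.
109 ÷ 56 = 1 complete bar with 53 left over.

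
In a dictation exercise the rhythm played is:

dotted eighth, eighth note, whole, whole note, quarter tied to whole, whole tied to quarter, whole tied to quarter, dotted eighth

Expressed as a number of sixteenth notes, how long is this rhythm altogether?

Convert each value to sixteenth notes: dotted eighth = 3; eighth note = 2; whole = 16; whole note = 16; quarter tied to whole (quarter + whole) = 20; whole tied to quarter (whole + quarter) = 20; whole tied to quarter (whole + quarter) = 20; dotted eighth = 3.
Total: 3 + 2 + 16 + 16 + 20 + 20 + 20 + 3 = 100 sixteenth notes.

100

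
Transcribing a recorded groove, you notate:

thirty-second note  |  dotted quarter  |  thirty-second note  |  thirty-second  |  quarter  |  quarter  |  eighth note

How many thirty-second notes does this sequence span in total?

Each duration in thirty-second notes: thirty-second note = 1; dotted quarter = 12; thirty-second note = 1; thirty-second = 1; quarter = 8; quarter = 8; eighth note = 4.
Total: 1 + 12 + 1 + 1 + 8 + 8 + 4 = 35 thirty-second notes.

35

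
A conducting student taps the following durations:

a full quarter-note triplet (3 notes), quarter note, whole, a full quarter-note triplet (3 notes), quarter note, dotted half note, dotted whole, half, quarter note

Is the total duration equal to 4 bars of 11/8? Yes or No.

Yes

One bar of 11/8 = 11 eighth notes, so 4 bars = 44.
Express everything in eighth notes: a full quarter-note triplet (3 notes) (three triplet quarters span one half) = 4; quarter note = 2; whole = 8; a full quarter-note triplet (3 notes) (three triplet quarters span one half) = 4; quarter note = 2; dotted half note = 6; dotted whole = 12; half = 4; quarter note = 2.
Sum: 4 + 2 + 8 + 4 + 2 + 6 + 12 + 4 + 2 = 44.
44 equals 44, so the answer is Yes.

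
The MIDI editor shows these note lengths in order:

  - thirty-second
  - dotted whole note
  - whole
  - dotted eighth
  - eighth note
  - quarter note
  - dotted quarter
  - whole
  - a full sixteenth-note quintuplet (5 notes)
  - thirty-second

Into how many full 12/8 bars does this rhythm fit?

3

One bar of 12/8 = 48 thirty-second notes.
In thirty-second notes: thirty-second = 1; dotted whole note = 48; whole = 32; dotted eighth = 6; eighth note = 4; quarter note = 8; dotted quarter = 12; whole = 32; a full sixteenth-note quintuplet (5 notes) (five quintuplet sixteenths span one quarter) = 8; thirty-second = 1.
Sum: 1 + 48 + 32 + 6 + 4 + 8 + 12 + 32 + 8 + 1 = 152.
152 ÷ 48 = 3 complete bars with 8 left over.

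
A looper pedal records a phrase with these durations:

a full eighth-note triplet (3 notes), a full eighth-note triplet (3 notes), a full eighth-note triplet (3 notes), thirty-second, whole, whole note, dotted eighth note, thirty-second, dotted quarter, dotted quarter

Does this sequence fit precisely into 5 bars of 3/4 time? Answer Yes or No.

Yes

One bar of 3/4 = 24 thirty-second notes, so 5 bars = 120.
In thirty-second notes: a full eighth-note triplet (3 notes) (three triplet eighths span one quarter) = 8; a full eighth-note triplet (3 notes) (three triplet eighths span one quarter) = 8; a full eighth-note triplet (3 notes) (three triplet eighths span one quarter) = 8; thirty-second = 1; whole = 32; whole note = 32; dotted eighth note = 6; thirty-second = 1; dotted quarter = 12; dotted quarter = 12.
Altogether 8 + 8 + 8 + 1 + 32 + 32 + 6 + 1 + 12 + 12 = 120.
120 equals 120, so the answer is Yes.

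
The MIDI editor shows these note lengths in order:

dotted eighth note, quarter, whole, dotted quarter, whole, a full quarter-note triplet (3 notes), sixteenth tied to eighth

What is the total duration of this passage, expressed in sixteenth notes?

56

In sixteenth notes: dotted eighth note = 3; quarter = 4; whole = 16; dotted quarter = 6; whole = 16; a full quarter-note triplet (3 notes) (three triplet quarters span one half) = 8; sixteenth tied to eighth (sixteenth + eighth) = 3.
Sum: 3 + 4 + 16 + 6 + 16 + 8 + 3 = 56 sixteenth notes.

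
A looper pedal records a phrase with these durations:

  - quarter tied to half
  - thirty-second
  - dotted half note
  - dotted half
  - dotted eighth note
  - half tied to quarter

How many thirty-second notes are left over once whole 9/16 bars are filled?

13

One bar of 9/16 = 18 thirty-second notes.
In thirty-second notes: quarter tied to half (quarter + half) = 24; thirty-second = 1; dotted half note = 24; dotted half = 24; dotted eighth note = 6; half tied to quarter (half + quarter) = 24.
Sum: 24 + 1 + 24 + 24 + 6 + 24 = 103.
103 ÷ 18 = 5 complete bars with 13 thirty-second notes remaining.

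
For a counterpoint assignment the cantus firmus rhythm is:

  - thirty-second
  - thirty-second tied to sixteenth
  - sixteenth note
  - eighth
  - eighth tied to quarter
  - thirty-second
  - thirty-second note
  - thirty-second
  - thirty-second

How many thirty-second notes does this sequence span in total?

26

Working in thirty-second notes: thirty-second = 1; thirty-second tied to sixteenth (thirty-second + sixteenth) = 3; sixteenth note = 2; eighth = 4; eighth tied to quarter (eighth + quarter) = 12; thirty-second = 1; thirty-second note = 1; thirty-second = 1; thirty-second = 1.
Altogether 1 + 3 + 2 + 4 + 12 + 1 + 1 + 1 + 1 = 26 thirty-second notes.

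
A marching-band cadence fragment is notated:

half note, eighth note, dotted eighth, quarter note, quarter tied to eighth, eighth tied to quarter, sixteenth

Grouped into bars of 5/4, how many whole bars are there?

One bar of 5/4 = 20 sixteenth notes.
Working in sixteenth notes: half note = 8; eighth note = 2; dotted eighth = 3; quarter note = 4; quarter tied to eighth (quarter + eighth) = 6; eighth tied to quarter (eighth + quarter) = 6; sixteenth = 1.
Adding: 8 + 2 + 3 + 4 + 6 + 6 + 1 = 30.
30 ÷ 20 = 1 complete bar with 10 left over.

1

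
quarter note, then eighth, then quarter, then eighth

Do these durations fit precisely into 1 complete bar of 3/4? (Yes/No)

One bar of 3/4 = 6 eighth notes.
Convert each value to eighth notes: quarter note = 2; eighth = 1; quarter = 2; eighth = 1.
Sum: 2 + 1 + 2 + 1 = 6.
6 equals 6, so the answer is Yes.

Yes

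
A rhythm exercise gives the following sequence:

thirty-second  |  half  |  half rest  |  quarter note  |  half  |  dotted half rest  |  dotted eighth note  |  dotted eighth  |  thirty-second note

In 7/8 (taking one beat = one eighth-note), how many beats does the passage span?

One eighth-note beat = 4 thirty-second notes.
Each duration in thirty-second notes: thirty-second = 1; half = 16; half rest = 16; quarter note = 8; half = 16; dotted half rest = 24; dotted eighth note = 6; dotted eighth = 6; thirty-second note = 1.
Sum: 1 + 16 + 16 + 8 + 16 + 24 + 6 + 6 + 1 = 94.
94 ÷ 4 = 23.5 beats.

23.5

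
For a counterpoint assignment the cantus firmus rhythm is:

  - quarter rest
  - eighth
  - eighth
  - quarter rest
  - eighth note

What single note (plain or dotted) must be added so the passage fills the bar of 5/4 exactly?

The bar of 5/4 = 10 eighth notes.
In eighth notes: quarter rest = 2; eighth = 1; eighth = 1; quarter rest = 2; eighth note = 1.
Altogether 2 + 1 + 1 + 2 + 1 = 7.
Remaining: 10 − 7 = 3 eighth notes, which is a dotted quarter note.

dotted quarter note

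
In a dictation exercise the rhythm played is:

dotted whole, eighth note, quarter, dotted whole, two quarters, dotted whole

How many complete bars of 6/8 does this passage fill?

7

One bar of 6/8 = 6 eighth notes.
Each duration in eighth notes: dotted whole = 12; eighth note = 1; quarter = 2; dotted whole = 12; quarter = 2; quarter = 2; dotted whole = 12.
Total: 12 + 1 + 2 + 12 + 2 + 2 + 12 = 43.
43 ÷ 6 = 7 complete bars with 1 left over.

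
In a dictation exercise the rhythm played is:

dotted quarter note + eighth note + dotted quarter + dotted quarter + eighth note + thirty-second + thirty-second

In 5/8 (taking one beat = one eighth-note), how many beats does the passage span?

11.5

One eighth-note beat = 4 thirty-second notes.
Each duration in thirty-second notes: dotted quarter note = 12; eighth note = 4; dotted quarter = 12; dotted quarter = 12; eighth note = 4; thirty-second = 1; thirty-second = 1.
Total: 12 + 4 + 12 + 12 + 4 + 1 + 1 = 46.
46 ÷ 4 = 11.5 beats.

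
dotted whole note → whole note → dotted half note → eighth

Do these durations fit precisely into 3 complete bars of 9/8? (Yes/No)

Yes

One bar of 9/8 = 9 eighth notes, so 3 bars = 27.
Convert each value to eighth notes: dotted whole note = 12; whole note = 8; dotted half note = 6; eighth = 1.
Adding: 12 + 8 + 6 + 1 = 27.
27 equals 27, so the answer is Yes.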